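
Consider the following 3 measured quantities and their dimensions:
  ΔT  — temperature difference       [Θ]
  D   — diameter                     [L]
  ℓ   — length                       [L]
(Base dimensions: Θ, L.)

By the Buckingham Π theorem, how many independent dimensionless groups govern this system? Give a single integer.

1

Exponent matrix [Θ,L] × [ΔT,D,ℓ]:
  Θ: [ 1  0  0]
  L: [ 0  1  1]
RREF → pivots at {ΔT,D} ⇒ r = 2
Π count = n − r = 3 − 2 = 1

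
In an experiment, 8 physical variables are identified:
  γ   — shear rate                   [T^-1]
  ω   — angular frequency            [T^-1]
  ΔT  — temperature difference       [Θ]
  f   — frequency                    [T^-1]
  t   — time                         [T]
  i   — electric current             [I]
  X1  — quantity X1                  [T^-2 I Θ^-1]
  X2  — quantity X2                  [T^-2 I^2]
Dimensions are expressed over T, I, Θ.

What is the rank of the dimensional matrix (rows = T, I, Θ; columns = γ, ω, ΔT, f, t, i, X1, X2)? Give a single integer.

3

Write exponents as rows T,I,Θ / cols γ,ω,ΔT,f,t,i,X1,X2:
  T: [-1 -1  0 -1  1  0 -2 -2]
  I: [ 0  0  0  0  0  1  1  2]
  Θ: [ 0  0  1  0  0  0 -1  0]
Row reduction gives pivot columns γ,ΔT,i; rank = 3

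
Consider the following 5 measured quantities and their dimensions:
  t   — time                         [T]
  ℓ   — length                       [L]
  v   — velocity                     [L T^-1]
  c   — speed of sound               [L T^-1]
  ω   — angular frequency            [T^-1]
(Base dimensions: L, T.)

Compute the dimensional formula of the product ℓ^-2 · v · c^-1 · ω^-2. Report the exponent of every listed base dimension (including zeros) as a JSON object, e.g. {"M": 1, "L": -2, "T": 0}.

{"L": -2, "T": 2}

Dimensional matrix (L×T by t×ℓ×v×c×ω):
  L: [ 0  1  1  1  0]
  T: [ 1  0 -1 -1 -1]
  [L]: (-2)·1+(1)·1+(-1)·1+(-2)·0 = -2
  [T]: (-2)·0+(1)·-1+(-1)·-1+(-2)·-1 = 2
⇒ L^-2 T^2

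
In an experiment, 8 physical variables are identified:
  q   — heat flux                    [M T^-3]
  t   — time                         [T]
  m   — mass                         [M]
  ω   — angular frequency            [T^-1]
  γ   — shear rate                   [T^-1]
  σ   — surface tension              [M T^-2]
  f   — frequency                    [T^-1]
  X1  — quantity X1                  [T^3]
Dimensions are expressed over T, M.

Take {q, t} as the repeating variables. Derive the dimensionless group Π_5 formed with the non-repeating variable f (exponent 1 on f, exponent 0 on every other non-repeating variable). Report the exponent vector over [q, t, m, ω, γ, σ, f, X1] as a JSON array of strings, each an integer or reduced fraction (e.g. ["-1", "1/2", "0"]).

Write exponents as rows T,M / cols q,t,m,ω,γ,σ,f,X1:
  T: [-3  1  0 -1 -1 -2 -1  3]
  M: [ 1  0  1  0  0  1  0  0]
Row reduction gives pivot columns q,t; rank = 2
Repeat: q,t; free: m,ω,γ,σ,f,X1
RREF:
  r0: [   1    0    1    0    0    1    0    0]
  r1: [   0    1    3   -1   -1    1   -1    3]
Fix exponent of f at 1, m at 0, ω at 0, γ at 0, σ at 0, X1 at 0; solve each RREF row for its pivot's exponent:
  r0: exp(q) + (0)·1 = 0 ⇒ exp(q) = 0
  r1: exp(t) + (-1)·1 = 0 ⇒ exp(t) = 1
Π_5 = t · f

["0", "1", "0", "0", "0", "0", "1", "0"]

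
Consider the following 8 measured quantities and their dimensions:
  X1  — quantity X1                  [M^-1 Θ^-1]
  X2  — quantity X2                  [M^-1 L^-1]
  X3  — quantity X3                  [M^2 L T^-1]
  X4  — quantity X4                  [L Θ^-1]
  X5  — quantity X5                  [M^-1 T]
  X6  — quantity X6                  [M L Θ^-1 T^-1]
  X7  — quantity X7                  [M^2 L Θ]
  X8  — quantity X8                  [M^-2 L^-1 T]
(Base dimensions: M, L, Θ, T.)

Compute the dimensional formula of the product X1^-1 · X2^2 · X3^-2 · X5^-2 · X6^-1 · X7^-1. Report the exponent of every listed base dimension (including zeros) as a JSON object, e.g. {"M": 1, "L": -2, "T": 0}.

{"M": -6, "L": -6, "Θ": 1, "T": 1}

Write exponents as rows M,L,Θ,T / cols X1,X2,X3,X4,X5,X6,X7,X8:
  M: [-1 -1  2  0 -1  1  2 -2]
  L: [ 0 -1  1  1  0  1  1 -1]
  Θ: [-1  0  0 -1  0 -1  1  0]
  T: [ 0  0 -1  0  1 -1  0  1]
  [M]: (-1)·-1+(2)·-1+(-2)·2+(-2)·-1+(-1)·1+(-1)·2 = -6
  [L]: (-1)·0+(2)·-1+(-2)·1+(-2)·0+(-1)·1+(-1)·1 = -6
  [Θ]: (-1)·-1+(2)·0+(-2)·0+(-2)·0+(-1)·-1+(-1)·1 = 1
  [T]: (-1)·0+(2)·0+(-2)·-1+(-2)·1+(-1)·-1+(-1)·0 = 1
⇒ M^-6 L^-6 Θ T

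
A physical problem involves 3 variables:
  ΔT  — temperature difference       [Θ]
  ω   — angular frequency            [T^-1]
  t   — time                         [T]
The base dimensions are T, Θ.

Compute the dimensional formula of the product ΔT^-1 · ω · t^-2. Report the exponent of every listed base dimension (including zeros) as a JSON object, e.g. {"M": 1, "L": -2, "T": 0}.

{"T": -3, "Θ": -1}

Write exponents as rows T,Θ / cols ΔT,ω,t:
  T: [ 0 -1  1]
  Θ: [ 1  0  0]
  [T]: (-1)·0+(1)·-1+(-2)·1 = -3
  [Θ]: (-1)·1+(1)·0+(-2)·0 = -1
⇒ T^-3 Θ^-1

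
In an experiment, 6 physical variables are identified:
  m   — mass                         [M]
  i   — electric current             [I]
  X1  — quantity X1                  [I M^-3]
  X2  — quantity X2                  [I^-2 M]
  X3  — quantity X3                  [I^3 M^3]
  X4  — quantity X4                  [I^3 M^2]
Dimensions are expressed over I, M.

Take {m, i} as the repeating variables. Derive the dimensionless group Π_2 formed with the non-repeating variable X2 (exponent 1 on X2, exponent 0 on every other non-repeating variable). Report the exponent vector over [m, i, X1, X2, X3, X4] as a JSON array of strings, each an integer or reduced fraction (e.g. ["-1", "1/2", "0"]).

["-1", "2", "0", "1", "0", "0"]

Exponent matrix [I,M] × [m,i,X1,X2,X3,X4]:
  I: [ 0  1  1 -2  3  3]
  M: [ 1  0 -3  1  3  2]
Echelon form has 2 nonzero rows (pivots: m,i)
Repeat: m,i; free: X1,X2,X3,X4
RREF:
  r0: [   1    0   -3    1    3    2]
  r1: [   0    1    1   -2    3    3]
Fix exponent of X2 at 1, X1 at 0, X3 at 0, X4 at 0; solve each RREF row for its pivot's exponent:
  r0: exp(m) + (1)·1 = 0 ⇒ exp(m) = -1
  r1: exp(i) + (-2)·1 = 0 ⇒ exp(i) = 2
Π_2 = m^-1 · i^2 · X2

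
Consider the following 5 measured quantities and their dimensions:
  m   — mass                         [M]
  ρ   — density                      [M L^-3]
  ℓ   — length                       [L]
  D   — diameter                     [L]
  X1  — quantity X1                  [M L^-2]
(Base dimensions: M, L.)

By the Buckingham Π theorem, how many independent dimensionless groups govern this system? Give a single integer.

Dimensional matrix (M×L by m×ρ×ℓ×D×X1):
  M: [ 1  1  0  0  1]
  L: [ 0 -3  1  1 -2]
Row reduction gives pivot columns m,ρ; rank = 2
n=5, r=2 ⇒ 3 dimensionless groups

3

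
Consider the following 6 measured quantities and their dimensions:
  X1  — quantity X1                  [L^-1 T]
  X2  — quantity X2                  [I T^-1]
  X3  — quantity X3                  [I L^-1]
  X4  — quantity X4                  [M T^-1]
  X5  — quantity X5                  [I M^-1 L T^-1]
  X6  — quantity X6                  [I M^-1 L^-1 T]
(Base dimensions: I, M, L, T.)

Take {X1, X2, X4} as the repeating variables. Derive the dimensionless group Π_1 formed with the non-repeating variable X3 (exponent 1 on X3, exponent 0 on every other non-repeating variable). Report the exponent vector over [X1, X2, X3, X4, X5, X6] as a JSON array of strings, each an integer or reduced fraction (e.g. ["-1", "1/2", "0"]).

Exponent matrix [I,M,L,T] × [X1,X2,X3,X4,X5,X6]:
  I: [ 0  1  1  0  1  1]
  M: [ 0  0  0  1 -1 -1]
  L: [-1  0 -1  0  1 -1]
  T: [ 1 -1  0 -1 -1  1]
Echelon form has 3 nonzero rows (pivots: X1,X2,X4)
Repeat: X1,X2,X4; free: X3,X5,X6
RREF:
  r0: [   1    0    1    0   -1    1]
  r1: [   0    1    1    0    1    1]
  r2: [   0    0    0    1   -1   -1]
  r3: [   0    0    0    0    0    0]
Fix exponent of X3 at 1, X5 at 0, X6 at 0; solve each RREF row for its pivot's exponent:
  r0: exp(X1) + (1)·1 = 0 ⇒ exp(X1) = -1
  r1: exp(X2) + (1)·1 = 0 ⇒ exp(X2) = -1
  r2: exp(X4) + (0)·1 = 0 ⇒ exp(X4) = 0
Π_1 = X1^-1 · X2^-1 · X3

["-1", "-1", "1", "0", "0", "0"]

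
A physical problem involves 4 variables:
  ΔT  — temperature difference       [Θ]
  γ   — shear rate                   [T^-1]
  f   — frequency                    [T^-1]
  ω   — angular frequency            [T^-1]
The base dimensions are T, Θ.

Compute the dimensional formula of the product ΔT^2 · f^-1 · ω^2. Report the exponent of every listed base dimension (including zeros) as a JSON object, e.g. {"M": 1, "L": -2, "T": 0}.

{"T": -1, "Θ": 2}

Write exponents as rows T,Θ / cols ΔT,γ,f,ω:
  T: [ 0 -1 -1 -1]
  Θ: [ 1  0  0  0]
  [T]: (2)·0+(-1)·-1+(2)·-1 = -1
  [Θ]: (2)·1+(-1)·0+(2)·0 = 2
⇒ T^-1 Θ^2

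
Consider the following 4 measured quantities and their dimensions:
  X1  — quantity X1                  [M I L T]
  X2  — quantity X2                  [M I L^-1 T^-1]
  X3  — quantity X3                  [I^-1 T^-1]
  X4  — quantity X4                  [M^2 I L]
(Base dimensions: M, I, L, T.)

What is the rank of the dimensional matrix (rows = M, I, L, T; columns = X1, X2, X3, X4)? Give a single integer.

3

Dimensional matrix (M×I×L×T by X1×X2×X3×X4):
  M: [ 1  1  0  2]
  I: [ 1  1 -1  1]
  L: [ 1 -1  0  1]
  T: [ 1 -1 -1  0]
Row reduction gives pivot columns X1,X2,X3; rank = 3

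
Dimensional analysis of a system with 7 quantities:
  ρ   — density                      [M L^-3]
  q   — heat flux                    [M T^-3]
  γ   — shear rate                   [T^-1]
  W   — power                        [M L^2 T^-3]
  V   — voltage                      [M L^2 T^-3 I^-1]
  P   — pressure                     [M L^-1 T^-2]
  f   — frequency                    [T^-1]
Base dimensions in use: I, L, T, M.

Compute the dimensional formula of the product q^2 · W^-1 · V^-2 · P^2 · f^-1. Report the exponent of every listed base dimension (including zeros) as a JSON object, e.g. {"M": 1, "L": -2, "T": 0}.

{"I": 2, "L": -8, "T": 0, "M": 1}

Exponent matrix [I,L,T,M] × [ρ,q,γ,W,V,P,f]:
  I: [ 0  0  0  0 -1  0  0]
  L: [-3  0  0  2  2 -1  0]
  T: [ 0 -3 -1 -3 -3 -2 -1]
  M: [ 1  1  0  1  1  1  0]
  [I]: (2)·0+(-1)·0+(-2)·-1+(2)·0+(-1)·0 = 2
  [L]: (2)·0+(-1)·2+(-2)·2+(2)·-1+(-1)·0 = -8
  [T]: (2)·-3+(-1)·-3+(-2)·-3+(2)·-2+(-1)·-1 = 0
  [M]: (2)·1+(-1)·1+(-2)·1+(2)·1+(-1)·0 = 1
⇒ I^2 L^-8 M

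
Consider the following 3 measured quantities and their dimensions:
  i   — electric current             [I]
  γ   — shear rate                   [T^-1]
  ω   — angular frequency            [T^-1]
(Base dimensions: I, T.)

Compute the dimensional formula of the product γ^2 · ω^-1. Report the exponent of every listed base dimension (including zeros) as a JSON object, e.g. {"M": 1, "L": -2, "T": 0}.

{"I": 0, "T": -1}

Exponent matrix [I,T] × [i,γ,ω]:
  I: [ 1  0  0]
  T: [ 0 -1 -1]
  [I]: (2)·0+(-1)·0 = 0
  [T]: (2)·-1+(-1)·-1 = -1
⇒ T^-1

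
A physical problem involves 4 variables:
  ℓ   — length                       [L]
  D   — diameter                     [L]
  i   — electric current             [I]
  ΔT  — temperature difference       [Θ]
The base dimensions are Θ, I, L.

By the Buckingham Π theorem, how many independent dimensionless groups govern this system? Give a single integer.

1

Exponent matrix [Θ,I,L] × [ℓ,D,i,ΔT]:
  Θ: [ 0  0  0  1]
  I: [ 0  0  1  0]
  L: [ 1  1  0  0]
Row reduction gives pivot columns ℓ,i,ΔT; rank = 3
n=4, r=3 ⇒ 1 dimensionless group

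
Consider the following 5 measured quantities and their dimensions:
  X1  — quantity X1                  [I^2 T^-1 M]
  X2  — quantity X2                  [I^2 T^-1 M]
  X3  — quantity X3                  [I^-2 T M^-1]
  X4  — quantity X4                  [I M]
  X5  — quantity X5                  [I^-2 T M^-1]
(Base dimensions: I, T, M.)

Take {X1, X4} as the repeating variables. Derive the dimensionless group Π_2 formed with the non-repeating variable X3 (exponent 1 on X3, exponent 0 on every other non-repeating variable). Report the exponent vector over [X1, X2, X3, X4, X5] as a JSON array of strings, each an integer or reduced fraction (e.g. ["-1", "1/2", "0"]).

["1", "0", "1", "0", "0"]

Dimensional matrix (I×T×M by X1×X2×X3×X4×X5):
  I: [ 2  2 -2  1 -2]
  T: [-1 -1  1  0  1]
  M: [ 1  1 -1  1 -1]
RREF → pivots at {X1,X4} ⇒ r = 2
Repeat: X1,X4; free: X2,X3,X5
RREF:
  r0: [   1    1   -1    0   -1]
  r1: [   0    0    0    1    0]
  r2: [   0    0    0    0    0]
Fix exponent of X3 at 1, X2 at 0, X5 at 0; solve each RREF row for its pivot's exponent:
  r0: exp(X1) + (-1)·1 = 0 ⇒ exp(X1) = 1
  r1: exp(X4) + (0)·1 = 0 ⇒ exp(X4) = 0
Π_2 = X1 · X3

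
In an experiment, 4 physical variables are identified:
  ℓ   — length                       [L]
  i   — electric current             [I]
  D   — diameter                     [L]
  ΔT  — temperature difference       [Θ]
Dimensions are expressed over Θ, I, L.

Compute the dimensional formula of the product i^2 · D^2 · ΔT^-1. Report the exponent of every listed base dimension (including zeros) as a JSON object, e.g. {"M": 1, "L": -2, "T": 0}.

Write exponents as rows Θ,I,L / cols ℓ,i,D,ΔT:
  Θ: [ 0  0  0  1]
  I: [ 0  1  0  0]
  L: [ 1  0  1  0]
  [Θ]: (2)·0+(2)·0+(-1)·1 = -1
  [I]: (2)·1+(2)·0+(-1)·0 = 2
  [L]: (2)·0+(2)·1+(-1)·0 = 2
⇒ Θ^-1 I^2 L^2

{"Θ": -1, "I": 2, "L": 2}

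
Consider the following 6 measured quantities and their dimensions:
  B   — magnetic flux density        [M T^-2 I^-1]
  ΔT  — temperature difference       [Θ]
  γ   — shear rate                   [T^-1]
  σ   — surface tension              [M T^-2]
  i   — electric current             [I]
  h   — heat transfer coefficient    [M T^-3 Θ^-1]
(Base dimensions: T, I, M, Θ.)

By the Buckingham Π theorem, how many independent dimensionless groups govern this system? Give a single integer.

2

Exponent matrix [T,I,M,Θ] × [B,ΔT,γ,σ,i,h]:
  T: [-2  0 -1 -2  0 -3]
  I: [-1  0  0  0  1  0]
  M: [ 1  0  0  1  0  1]
  Θ: [ 0  1  0  0  0 -1]
Echelon form has 4 nonzero rows (pivots: B,ΔT,γ,σ)
6 vars − rank 4 = 2 Π groups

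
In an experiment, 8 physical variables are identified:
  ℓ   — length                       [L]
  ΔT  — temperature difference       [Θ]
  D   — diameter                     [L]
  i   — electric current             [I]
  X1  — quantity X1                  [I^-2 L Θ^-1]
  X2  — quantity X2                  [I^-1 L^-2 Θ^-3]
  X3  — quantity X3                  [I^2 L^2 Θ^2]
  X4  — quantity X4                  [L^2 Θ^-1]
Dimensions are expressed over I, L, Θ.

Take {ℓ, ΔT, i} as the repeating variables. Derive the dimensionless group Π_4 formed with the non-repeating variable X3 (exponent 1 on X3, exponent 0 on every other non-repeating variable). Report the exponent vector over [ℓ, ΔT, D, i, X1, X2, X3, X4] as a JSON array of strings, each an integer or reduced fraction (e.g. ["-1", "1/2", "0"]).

Write exponents as rows I,L,Θ / cols ℓ,ΔT,D,i,X1,X2,X3,X4:
  I: [ 0  0  0  1 -2 -1  2  0]
  L: [ 1  0  1  0  1 -2  2  2]
  Θ: [ 0  1  0  0 -1 -3  2 -1]
RREF → pivots at {ℓ,ΔT,i} ⇒ r = 3
Repeat: ℓ,ΔT,i; free: D,X1,X2,X3,X4
RREF:
  r0: [   1    0    1    0    1   -2    2    2]
  r1: [   0    1    0    0   -1   -3    2   -1]
  r2: [   0    0    0    1   -2   -1    2    0]
Fix exponent of X3 at 1, D at 0, X1 at 0, X2 at 0, X4 at 0; solve each RREF row for its pivot's exponent:
  r0: exp(ℓ) + (2)·1 = 0 ⇒ exp(ℓ) = -2
  r1: exp(ΔT) + (2)·1 = 0 ⇒ exp(ΔT) = -2
  r2: exp(i) + (2)·1 = 0 ⇒ exp(i) = -2
Π_4 = ℓ^-2 · ΔT^-2 · i^-2 · X3

["-2", "-2", "0", "-2", "0", "0", "1", "0"]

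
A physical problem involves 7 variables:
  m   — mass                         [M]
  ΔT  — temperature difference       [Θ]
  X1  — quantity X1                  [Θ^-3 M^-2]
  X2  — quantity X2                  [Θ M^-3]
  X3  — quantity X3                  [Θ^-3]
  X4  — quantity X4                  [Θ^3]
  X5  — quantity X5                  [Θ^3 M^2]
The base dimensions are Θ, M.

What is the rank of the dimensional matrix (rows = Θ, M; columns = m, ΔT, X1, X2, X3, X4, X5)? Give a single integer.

2

Write exponents as rows Θ,M / cols m,ΔT,X1,X2,X3,X4,X5:
  Θ: [ 0  1 -3  1 -3  3  3]
  M: [ 1  0 -2 -3  0  0  2]
Echelon form has 2 nonzero rows (pivots: m,ΔT)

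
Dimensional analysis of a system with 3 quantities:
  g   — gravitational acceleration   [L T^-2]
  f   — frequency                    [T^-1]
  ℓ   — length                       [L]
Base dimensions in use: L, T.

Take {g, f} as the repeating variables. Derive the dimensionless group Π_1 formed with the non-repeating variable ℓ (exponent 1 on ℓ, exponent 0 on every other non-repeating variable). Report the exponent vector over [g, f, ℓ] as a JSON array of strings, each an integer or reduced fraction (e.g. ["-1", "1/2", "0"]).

Exponent matrix [L,T] × [g,f,ℓ]:
  L: [ 1  0  1]
  T: [-2 -1  0]
RREF → pivots at {g,f} ⇒ r = 2
Pivot set = {g,f}, free = {ℓ}
RREF:
  r0: [   1    0    1]
  r1: [   0    1   -2]
Fix exponent of ℓ at 1; solve each RREF row for its pivot's exponent:
  r0: exp(g) + (1)·1 = 0 ⇒ exp(g) = -1
  r1: exp(f) + (-2)·1 = 0 ⇒ exp(f) = 2
Π_1 = g^-1 · f^2 · ℓ

["-1", "2", "1"]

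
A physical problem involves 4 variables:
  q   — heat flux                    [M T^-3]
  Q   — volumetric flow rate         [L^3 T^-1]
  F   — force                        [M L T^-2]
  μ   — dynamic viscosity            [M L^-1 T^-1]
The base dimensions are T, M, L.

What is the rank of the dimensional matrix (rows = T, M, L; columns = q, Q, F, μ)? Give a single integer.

3

Dimensional matrix (T×M×L by q×Q×F×μ):
  T: [-3 -1 -2 -1]
  M: [ 1  0  1  1]
  L: [ 0  3  1 -1]
Echelon form has 3 nonzero rows (pivots: q,Q,F)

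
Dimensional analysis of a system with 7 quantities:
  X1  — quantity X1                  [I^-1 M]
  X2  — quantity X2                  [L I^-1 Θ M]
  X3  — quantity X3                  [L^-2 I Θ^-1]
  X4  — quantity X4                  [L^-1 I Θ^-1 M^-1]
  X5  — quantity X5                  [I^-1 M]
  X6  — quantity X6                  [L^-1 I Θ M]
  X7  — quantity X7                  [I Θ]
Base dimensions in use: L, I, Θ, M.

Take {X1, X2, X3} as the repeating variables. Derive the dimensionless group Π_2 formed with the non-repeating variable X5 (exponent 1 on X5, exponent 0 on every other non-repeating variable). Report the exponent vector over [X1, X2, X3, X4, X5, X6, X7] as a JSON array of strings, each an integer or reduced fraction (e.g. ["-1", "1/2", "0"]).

Exponent matrix [L,I,Θ,M] × [X1,X2,X3,X4,X5,X6,X7]:
  L: [ 0  1 -2 -1  0 -1  0]
  I: [-1 -1  1  1 -1  1  1]
  Θ: [ 0  1 -1 -1  0  1  1]
  M: [ 1  1  0 -1  1  1  0]
Echelon form has 3 nonzero rows (pivots: X1,X2,X3)
Repeat: X1,X2,X3; free: X4,X5,X6,X7
RREF:
  r0: [   1    0    0    0    1   -2   -2]
  r1: [   0    1    0   -1    0    3    2]
  r2: [   0    0    1    0    0    2    1]
  r3: [   0    0    0    0    0    0    0]
Fix exponent of X5 at 1, X4 at 0, X6 at 0, X7 at 0; solve each RREF row for its pivot's exponent:
  r0: exp(X1) + (1)·1 = 0 ⇒ exp(X1) = -1
  r1: exp(X2) + (0)·1 = 0 ⇒ exp(X2) = 0
  r2: exp(X3) + (0)·1 = 0 ⇒ exp(X3) = 0
Π_2 = X1^-1 · X5

["-1", "0", "0", "0", "1", "0", "0"]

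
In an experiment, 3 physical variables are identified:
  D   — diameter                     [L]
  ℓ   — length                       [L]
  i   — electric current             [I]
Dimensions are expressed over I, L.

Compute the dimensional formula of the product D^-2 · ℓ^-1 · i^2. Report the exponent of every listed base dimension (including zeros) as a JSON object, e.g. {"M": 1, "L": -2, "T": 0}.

{"I": 2, "L": -3}

Dimensional matrix (I×L by D×ℓ×i):
  I: [ 0  0  1]
  L: [ 1  1  0]
  [I]: (-2)·0+(-1)·0+(2)·1 = 2
  [L]: (-2)·1+(-1)·1+(2)·0 = -3
⇒ I^2 L^-3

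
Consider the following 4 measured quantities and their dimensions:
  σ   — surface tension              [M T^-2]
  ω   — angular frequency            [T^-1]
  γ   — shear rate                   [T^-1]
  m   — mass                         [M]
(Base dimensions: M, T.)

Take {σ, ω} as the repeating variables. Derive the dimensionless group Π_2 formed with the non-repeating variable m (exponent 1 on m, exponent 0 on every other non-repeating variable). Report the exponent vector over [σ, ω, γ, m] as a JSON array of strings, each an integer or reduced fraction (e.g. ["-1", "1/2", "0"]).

Exponent matrix [M,T] × [σ,ω,γ,m]:
  M: [ 1  0  0  1]
  T: [-2 -1 -1  0]
Row reduction gives pivot columns σ,ω; rank = 2
Pivot set = {σ,ω}, free = {γ,m}
RREF:
  r0: [   1    0    0    1]
  r1: [   0    1    1   -2]
Fix exponent of m at 1, γ at 0; solve each RREF row for its pivot's exponent:
  r0: exp(σ) + (1)·1 = 0 ⇒ exp(σ) = -1
  r1: exp(ω) + (-2)·1 = 0 ⇒ exp(ω) = 2
Π_2 = σ^-1 · ω^2 · m

["-1", "2", "0", "1"]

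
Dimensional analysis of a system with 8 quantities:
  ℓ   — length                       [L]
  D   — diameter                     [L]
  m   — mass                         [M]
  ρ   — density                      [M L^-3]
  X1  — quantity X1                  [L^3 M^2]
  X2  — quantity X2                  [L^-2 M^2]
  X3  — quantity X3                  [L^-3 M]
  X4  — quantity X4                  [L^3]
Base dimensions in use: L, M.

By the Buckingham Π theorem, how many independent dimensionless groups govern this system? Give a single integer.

Exponent matrix [L,M] × [ℓ,D,m,ρ,X1,X2,X3,X4]:
  L: [ 1  1  0 -3  3 -2 -3  3]
  M: [ 0  0  1  1  2  2  1  0]
RREF → pivots at {ℓ,m} ⇒ r = 2
n=8, r=2 ⇒ 6 dimensionless groups

6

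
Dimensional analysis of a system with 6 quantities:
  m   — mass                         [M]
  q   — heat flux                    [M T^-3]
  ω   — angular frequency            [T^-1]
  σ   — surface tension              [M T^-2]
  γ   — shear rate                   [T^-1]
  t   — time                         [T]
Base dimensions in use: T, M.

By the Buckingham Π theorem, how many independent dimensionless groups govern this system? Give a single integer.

Exponent matrix [T,M] × [m,q,ω,σ,γ,t]:
  T: [ 0 -3 -1 -2 -1  1]
  M: [ 1  1  0  1  0  0]
Row reduction gives pivot columns m,q; rank = 2
6 vars − rank 2 = 4 Π groups

4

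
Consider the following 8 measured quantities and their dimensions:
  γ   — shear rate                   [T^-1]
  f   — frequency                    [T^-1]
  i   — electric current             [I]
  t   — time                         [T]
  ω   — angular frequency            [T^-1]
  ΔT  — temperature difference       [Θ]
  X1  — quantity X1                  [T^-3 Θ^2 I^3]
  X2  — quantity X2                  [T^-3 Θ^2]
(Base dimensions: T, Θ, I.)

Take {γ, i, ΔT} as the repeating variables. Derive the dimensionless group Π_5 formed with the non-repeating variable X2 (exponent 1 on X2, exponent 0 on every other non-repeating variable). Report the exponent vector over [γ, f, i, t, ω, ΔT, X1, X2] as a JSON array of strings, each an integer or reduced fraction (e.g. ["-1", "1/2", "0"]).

["-3", "0", "0", "0", "0", "-2", "0", "1"]

Exponent matrix [T,Θ,I] × [γ,f,i,t,ω,ΔT,X1,X2]:
  T: [-1 -1  0  1 -1  0 -3 -3]
  Θ: [ 0  0  0  0  0  1  2  2]
  I: [ 0  0  1  0  0  0  3  0]
Row reduction gives pivot columns γ,i,ΔT; rank = 3
Pivot set = {γ,i,ΔT}, free = {f,t,ω,X1,X2}
RREF:
  r0: [   1    1    0   -1    1    0    3    3]
  r1: [   0    0    1    0    0    0    3    0]
  r2: [   0    0    0    0    0    1    2    2]
Fix exponent of X2 at 1, f at 0, t at 0, ω at 0, X1 at 0; solve each RREF row for its pivot's exponent:
  r0: exp(γ) + (3)·1 = 0 ⇒ exp(γ) = -3
  r1: exp(i) + (0)·1 = 0 ⇒ exp(i) = 0
  r2: exp(ΔT) + (2)·1 = 0 ⇒ exp(ΔT) = -2
Π_5 = γ^-3 · ΔT^-2 · X2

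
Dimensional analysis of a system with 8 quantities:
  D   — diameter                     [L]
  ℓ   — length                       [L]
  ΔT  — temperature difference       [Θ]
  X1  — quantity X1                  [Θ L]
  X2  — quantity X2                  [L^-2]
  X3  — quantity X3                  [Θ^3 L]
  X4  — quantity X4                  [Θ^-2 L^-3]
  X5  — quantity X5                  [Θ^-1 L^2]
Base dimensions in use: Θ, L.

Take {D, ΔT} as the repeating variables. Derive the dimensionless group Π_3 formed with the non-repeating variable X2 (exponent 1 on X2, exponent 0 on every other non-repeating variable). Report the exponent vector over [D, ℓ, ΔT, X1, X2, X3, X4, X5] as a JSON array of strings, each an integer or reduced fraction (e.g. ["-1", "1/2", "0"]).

["2", "0", "0", "0", "1", "0", "0", "0"]

Dimensional matrix (Θ×L by D×ℓ×ΔT×X1×X2×X3×X4×X5):
  Θ: [ 0  0  1  1  0  3 -2 -1]
  L: [ 1  1  0  1 -2  1 -3  2]
Row reduction gives pivot columns D,ΔT; rank = 2
Repeat: D,ΔT; free: ℓ,X1,X2,X3,X4,X5
RREF:
  r0: [   1    1    0    1   -2    1   -3    2]
  r1: [   0    0    1    1    0    3   -2   -1]
Fix exponent of X2 at 1, ℓ at 0, X1 at 0, X3 at 0, X4 at 0, X5 at 0; solve each RREF row for its pivot's exponent:
  r0: exp(D) + (-2)·1 = 0 ⇒ exp(D) = 2
  r1: exp(ΔT) + (0)·1 = 0 ⇒ exp(ΔT) = 0
Π_3 = D^2 · X2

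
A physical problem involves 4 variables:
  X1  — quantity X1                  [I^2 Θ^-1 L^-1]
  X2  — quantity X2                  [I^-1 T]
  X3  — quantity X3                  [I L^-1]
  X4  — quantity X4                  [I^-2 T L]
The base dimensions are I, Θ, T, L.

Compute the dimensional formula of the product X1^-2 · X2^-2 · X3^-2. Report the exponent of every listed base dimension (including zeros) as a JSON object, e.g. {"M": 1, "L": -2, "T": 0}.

{"I": -4, "Θ": 2, "T": -2, "L": 4}

Write exponents as rows I,Θ,T,L / cols X1,X2,X3,X4:
  I: [ 2 -1  1 -2]
  Θ: [-1  0  0  0]
  T: [ 0  1  0  1]
  L: [-1  0 -1  1]
  [I]: (-2)·2+(-2)·-1+(-2)·1 = -4
  [Θ]: (-2)·-1+(-2)·0+(-2)·0 = 2
  [T]: (-2)·0+(-2)·1+(-2)·0 = -2
  [L]: (-2)·-1+(-2)·0+(-2)·-1 = 4
⇒ I^-4 Θ^2 T^-2 L^4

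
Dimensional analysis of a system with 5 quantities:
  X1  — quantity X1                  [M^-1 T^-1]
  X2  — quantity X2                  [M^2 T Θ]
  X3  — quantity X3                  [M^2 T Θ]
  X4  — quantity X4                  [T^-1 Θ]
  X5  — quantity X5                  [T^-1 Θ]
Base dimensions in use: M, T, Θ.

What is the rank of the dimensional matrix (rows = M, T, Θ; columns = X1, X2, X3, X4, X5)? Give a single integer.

2

Exponent matrix [M,T,Θ] × [X1,X2,X3,X4,X5]:
  M: [-1  2  2  0  0]
  T: [-1  1  1 -1 -1]
  Θ: [ 0  1  1  1  1]
Echelon form has 2 nonzero rows (pivots: X1,X2)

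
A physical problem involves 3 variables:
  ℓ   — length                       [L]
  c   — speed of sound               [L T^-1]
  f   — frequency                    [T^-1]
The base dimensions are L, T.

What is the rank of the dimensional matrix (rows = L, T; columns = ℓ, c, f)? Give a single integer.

Dimensional matrix (L×T by ℓ×c×f):
  L: [ 1  1  0]
  T: [ 0 -1 -1]
RREF → pivots at {ℓ,c} ⇒ r = 2

2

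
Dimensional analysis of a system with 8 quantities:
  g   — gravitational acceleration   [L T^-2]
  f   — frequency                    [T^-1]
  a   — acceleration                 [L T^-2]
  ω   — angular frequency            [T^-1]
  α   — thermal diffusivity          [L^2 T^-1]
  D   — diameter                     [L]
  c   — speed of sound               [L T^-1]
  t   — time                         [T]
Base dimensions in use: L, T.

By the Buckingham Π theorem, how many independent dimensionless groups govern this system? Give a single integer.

Exponent matrix [L,T] × [g,f,a,ω,α,D,c,t]:
  L: [ 1  0  1  0  2  1  1  0]
  T: [-2 -1 -2 -1 -1  0 -1  1]
Row reduction gives pivot columns g,f; rank = 2
n=8, r=2 ⇒ 6 dimensionless groups

6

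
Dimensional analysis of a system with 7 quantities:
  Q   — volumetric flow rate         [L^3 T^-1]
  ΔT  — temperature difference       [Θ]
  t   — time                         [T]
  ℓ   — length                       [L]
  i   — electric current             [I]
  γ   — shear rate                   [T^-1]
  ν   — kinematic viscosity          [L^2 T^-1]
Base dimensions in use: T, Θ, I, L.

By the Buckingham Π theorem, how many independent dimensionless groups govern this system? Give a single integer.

3

Write exponents as rows T,Θ,I,L / cols Q,ΔT,t,ℓ,i,γ,ν:
  T: [-1  0  1  0  0 -1 -1]
  Θ: [ 0  1  0  0  0  0  0]
  I: [ 0  0  0  0  1  0  0]
  L: [ 3  0  0  1  0  0  2]
Row reduction gives pivot columns Q,ΔT,t,i; rank = 4
Π count = n − r = 7 − 4 = 3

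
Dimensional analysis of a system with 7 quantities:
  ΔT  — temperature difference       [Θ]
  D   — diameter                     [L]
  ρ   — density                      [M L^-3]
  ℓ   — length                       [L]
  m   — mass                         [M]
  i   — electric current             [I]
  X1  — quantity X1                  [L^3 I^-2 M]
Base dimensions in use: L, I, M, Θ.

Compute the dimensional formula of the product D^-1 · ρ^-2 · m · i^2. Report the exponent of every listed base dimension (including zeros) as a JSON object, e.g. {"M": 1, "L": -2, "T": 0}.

{"L": 5, "I": 2, "M": -1, "Θ": 0}

Write exponents as rows L,I,M,Θ / cols ΔT,D,ρ,ℓ,m,i,X1:
  L: [ 0  1 -3  1  0  0  3]
  I: [ 0  0  0  0  0  1 -2]
  M: [ 0  0  1  0  1  0  1]
  Θ: [ 1  0  0  0  0  0  0]
  [L]: (-1)·1+(-2)·-3+(1)·0+(2)·0 = 5
  [I]: (-1)·0+(-2)·0+(1)·0+(2)·1 = 2
  [M]: (-1)·0+(-2)·1+(1)·1+(2)·0 = -1
  [Θ]: (-1)·0+(-2)·0+(1)·0+(2)·0 = 0
⇒ L^5 I^2 M^-1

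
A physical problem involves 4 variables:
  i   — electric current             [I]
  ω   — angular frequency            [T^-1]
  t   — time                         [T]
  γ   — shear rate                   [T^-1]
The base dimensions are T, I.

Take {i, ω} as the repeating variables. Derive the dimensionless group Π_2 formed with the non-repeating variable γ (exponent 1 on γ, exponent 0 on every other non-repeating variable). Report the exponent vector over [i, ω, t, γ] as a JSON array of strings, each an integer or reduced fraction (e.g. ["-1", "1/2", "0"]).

Write exponents as rows T,I / cols i,ω,t,γ:
  T: [ 0 -1  1 -1]
  I: [ 1  0  0  0]
RREF → pivots at {i,ω} ⇒ r = 2
Pivot set = {i,ω}, free = {t,γ}
RREF:
  r0: [   1    0    0    0]
  r1: [   0    1   -1    1]
Fix exponent of γ at 1, t at 0; solve each RREF row for its pivot's exponent:
  r0: exp(i) + (0)·1 = 0 ⇒ exp(i) = 0
  r1: exp(ω) + (1)·1 = 0 ⇒ exp(ω) = -1
Π_2 = ω^-1 · γ

["0", "-1", "0", "1"]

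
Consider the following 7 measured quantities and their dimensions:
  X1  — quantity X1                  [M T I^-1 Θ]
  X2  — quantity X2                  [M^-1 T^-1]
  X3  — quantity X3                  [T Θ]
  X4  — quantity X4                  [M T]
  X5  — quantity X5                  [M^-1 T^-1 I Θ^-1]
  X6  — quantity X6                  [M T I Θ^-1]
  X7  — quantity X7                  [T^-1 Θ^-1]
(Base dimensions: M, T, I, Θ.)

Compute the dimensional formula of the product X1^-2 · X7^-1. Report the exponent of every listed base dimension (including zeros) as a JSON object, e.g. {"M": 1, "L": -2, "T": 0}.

{"M": -2, "T": -1, "I": 2, "Θ": -1}

Write exponents as rows M,T,I,Θ / cols X1,X2,X3,X4,X5,X6,X7:
  M: [ 1 -1  0  1 -1  1  0]
  T: [ 1 -1  1  1 -1  1 -1]
  I: [-1  0  0  0  1  1  0]
  Θ: [ 1  0  1  0 -1 -1 -1]
  [M]: (-2)·1+(-1)·0 = -2
  [T]: (-2)·1+(-1)·-1 = -1
  [I]: (-2)·-1+(-1)·0 = 2
  [Θ]: (-2)·1+(-1)·-1 = -1
⇒ M^-2 T^-1 I^2 Θ^-1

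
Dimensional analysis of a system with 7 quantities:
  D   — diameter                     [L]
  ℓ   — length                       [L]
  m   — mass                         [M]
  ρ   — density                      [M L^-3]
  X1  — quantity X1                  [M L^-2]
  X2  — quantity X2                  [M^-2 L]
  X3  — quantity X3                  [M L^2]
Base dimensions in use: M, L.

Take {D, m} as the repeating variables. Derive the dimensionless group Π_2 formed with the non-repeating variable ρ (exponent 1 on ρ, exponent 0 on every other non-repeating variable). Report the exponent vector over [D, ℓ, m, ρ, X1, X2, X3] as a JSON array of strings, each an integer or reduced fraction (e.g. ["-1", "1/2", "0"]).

Exponent matrix [M,L] × [D,ℓ,m,ρ,X1,X2,X3]:
  M: [ 0  0  1  1  1 -2  1]
  L: [ 1  1  0 -3 -2  1  2]
Row reduction gives pivot columns D,m; rank = 2
Pivot set = {D,m}, free = {ℓ,ρ,X1,X2,X3}
RREF:
  r0: [   1    1    0   -3   -2    1    2]
  r1: [   0    0    1    1    1   -2    1]
Fix exponent of ρ at 1, ℓ at 0, X1 at 0, X2 at 0, X3 at 0; solve each RREF row for its pivot's exponent:
  r0: exp(D) + (-3)·1 = 0 ⇒ exp(D) = 3
  r1: exp(m) + (1)·1 = 0 ⇒ exp(m) = -1
Π_2 = D^3 · m^-1 · ρ

["3", "0", "-1", "1", "0", "0", "0"]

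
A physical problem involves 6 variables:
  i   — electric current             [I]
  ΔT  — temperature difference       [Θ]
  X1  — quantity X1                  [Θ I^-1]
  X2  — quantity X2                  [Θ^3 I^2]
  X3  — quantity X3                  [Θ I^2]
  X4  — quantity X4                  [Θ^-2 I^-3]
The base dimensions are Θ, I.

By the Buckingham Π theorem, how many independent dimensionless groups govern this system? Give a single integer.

4

Write exponents as rows Θ,I / cols i,ΔT,X1,X2,X3,X4:
  Θ: [ 0  1  1  3  1 -2]
  I: [ 1  0 -1  2  2 -3]
Echelon form has 2 nonzero rows (pivots: i,ΔT)
6 vars − rank 2 = 4 Π groups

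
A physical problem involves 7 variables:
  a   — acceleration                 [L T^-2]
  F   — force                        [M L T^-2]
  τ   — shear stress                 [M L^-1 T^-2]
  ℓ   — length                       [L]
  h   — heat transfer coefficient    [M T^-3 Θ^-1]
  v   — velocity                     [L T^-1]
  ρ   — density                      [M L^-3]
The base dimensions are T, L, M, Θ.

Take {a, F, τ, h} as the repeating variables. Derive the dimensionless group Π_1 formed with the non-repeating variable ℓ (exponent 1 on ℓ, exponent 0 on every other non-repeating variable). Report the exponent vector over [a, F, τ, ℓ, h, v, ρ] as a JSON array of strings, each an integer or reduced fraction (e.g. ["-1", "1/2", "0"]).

["0", "-1/2", "1/2", "1", "0", "0", "0"]

Write exponents as rows T,L,M,Θ / cols a,F,τ,ℓ,h,v,ρ:
  T: [-2 -2 -2  0 -3 -1  0]
  L: [ 1  1 -1  1  0  1 -3]
  M: [ 0  1  1  0  1  0  1]
  Θ: [ 0  0  0  0 -1  0  0]
RREF → pivots at {a,F,τ,h} ⇒ r = 4
Pivot set = {a,F,τ,h}, free = {ℓ,v,ρ}
RREF:
  r0: [   1    0    0    0    0  1/2   -1]
  r1: [   0    1    0  1/2    0  1/4 -1/2]
  r2: [   0    0    1 -1/2    0 -1/4  3/2]
  r3: [   0    0    0    0    1    0    0]
Fix exponent of ℓ at 1, v at 0, ρ at 0; solve each RREF row for its pivot's exponent:
  r0: exp(a) + (0)·1 = 0 ⇒ exp(a) = 0
  r1: exp(F) + (1/2)·1 = 0 ⇒ exp(F) = -1/2
  r2: exp(τ) + (-1/2)·1 = 0 ⇒ exp(τ) = 1/2
  r3: exp(h) + (0)·1 = 0 ⇒ exp(h) = 0
Π_1 = F^(-1/2) · τ^(1/2) · ℓ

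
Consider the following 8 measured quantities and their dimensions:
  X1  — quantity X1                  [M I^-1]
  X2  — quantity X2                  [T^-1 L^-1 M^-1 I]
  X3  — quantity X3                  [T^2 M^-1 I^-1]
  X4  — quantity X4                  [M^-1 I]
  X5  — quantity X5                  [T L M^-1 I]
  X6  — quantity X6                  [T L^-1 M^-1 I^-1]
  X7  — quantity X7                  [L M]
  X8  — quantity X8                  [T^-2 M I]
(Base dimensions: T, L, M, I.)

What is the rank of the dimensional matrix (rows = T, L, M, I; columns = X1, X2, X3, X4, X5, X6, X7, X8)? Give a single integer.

3

Write exponents as rows T,L,M,I / cols X1,X2,X3,X4,X5,X6,X7,X8:
  T: [ 0 -1  2  0  1  1  0 -2]
  L: [ 0 -1  0  0  1 -1  1  0]
  M: [ 1 -1 -1 -1 -1 -1  1  1]
  I: [-1  1 -1  1  1 -1  0  1]
Echelon form has 3 nonzero rows (pivots: X1,X2,X3)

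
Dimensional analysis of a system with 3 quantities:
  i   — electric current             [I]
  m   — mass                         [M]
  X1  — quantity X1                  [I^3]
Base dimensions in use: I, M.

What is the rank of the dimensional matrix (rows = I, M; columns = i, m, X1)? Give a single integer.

Dimensional matrix (I×M by i×m×X1):
  I: [ 1  0  3]
  M: [ 0  1  0]
Echelon form has 2 nonzero rows (pivots: i,m)

2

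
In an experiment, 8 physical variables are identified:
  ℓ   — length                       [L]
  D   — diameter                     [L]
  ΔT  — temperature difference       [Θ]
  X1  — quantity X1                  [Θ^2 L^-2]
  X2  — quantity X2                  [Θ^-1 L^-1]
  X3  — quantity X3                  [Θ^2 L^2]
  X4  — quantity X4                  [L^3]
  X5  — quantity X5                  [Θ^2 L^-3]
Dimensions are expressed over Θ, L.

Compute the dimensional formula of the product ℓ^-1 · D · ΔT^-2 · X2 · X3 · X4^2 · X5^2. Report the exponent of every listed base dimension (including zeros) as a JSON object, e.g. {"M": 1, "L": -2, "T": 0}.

{"Θ": 3, "L": 1}

Dimensional matrix (Θ×L by ℓ×D×ΔT×X1×X2×X3×X4×X5):
  Θ: [ 0  0  1  2 -1  2  0  2]
  L: [ 1  1  0 -2 -1  2  3 -3]
  [Θ]: (-1)·0+(1)·0+(-2)·1+(1)·-1+(1)·2+(2)·0+(2)·2 = 3
  [L]: (-1)·1+(1)·1+(-2)·0+(1)·-1+(1)·2+(2)·3+(2)·-3 = 1
⇒ Θ^3 L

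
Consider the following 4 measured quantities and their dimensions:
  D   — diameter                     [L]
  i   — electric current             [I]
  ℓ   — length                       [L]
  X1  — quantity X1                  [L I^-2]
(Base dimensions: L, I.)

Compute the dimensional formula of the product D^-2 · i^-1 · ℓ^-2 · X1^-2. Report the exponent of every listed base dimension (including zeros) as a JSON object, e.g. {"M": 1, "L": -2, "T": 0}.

Write exponents as rows L,I / cols D,i,ℓ,X1:
  L: [ 1  0  1  1]
  I: [ 0  1  0 -2]
  [L]: (-2)·1+(-1)·0+(-2)·1+(-2)·1 = -6
  [I]: (-2)·0+(-1)·1+(-2)·0+(-2)·-2 = 3
⇒ L^-6 I^3

{"L": -6, "I": 3}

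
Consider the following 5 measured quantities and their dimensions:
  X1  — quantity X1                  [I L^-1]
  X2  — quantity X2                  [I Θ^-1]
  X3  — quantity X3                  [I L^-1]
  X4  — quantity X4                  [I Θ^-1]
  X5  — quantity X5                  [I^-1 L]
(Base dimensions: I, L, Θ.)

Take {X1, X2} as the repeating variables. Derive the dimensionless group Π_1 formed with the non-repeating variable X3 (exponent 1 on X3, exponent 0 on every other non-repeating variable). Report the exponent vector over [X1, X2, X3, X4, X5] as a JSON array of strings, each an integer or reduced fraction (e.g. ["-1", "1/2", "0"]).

["-1", "0", "1", "0", "0"]

Exponent matrix [I,L,Θ] × [X1,X2,X3,X4,X5]:
  I: [ 1  1  1  1 -1]
  L: [-1  0 -1  0  1]
  Θ: [ 0 -1  0 -1  0]
Echelon form has 2 nonzero rows (pivots: X1,X2)
Repeat: X1,X2; free: X3,X4,X5
RREF:
  r0: [   1    0    1    0   -1]
  r1: [   0    1    0    1    0]
  r2: [   0    0    0    0    0]
Fix exponent of X3 at 1, X4 at 0, X5 at 0; solve each RREF row for its pivot's exponent:
  r0: exp(X1) + (1)·1 = 0 ⇒ exp(X1) = -1
  r1: exp(X2) + (0)·1 = 0 ⇒ exp(X2) = 0
Π_1 = X1^-1 · X3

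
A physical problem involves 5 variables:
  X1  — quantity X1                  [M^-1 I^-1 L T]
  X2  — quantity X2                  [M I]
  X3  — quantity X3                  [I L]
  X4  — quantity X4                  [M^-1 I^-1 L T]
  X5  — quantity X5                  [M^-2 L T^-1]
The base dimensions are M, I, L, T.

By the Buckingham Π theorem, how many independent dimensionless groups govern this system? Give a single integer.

Write exponents as rows M,I,L,T / cols X1,X2,X3,X4,X5:
  M: [-1  1  0 -1 -2]
  I: [-1  1  1 -1  0]
  L: [ 1  0  1  1  1]
  T: [ 1  0  0  1 -1]
RREF → pivots at {X1,X2,X3} ⇒ r = 3
Π count = n − r = 5 − 3 = 2

2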